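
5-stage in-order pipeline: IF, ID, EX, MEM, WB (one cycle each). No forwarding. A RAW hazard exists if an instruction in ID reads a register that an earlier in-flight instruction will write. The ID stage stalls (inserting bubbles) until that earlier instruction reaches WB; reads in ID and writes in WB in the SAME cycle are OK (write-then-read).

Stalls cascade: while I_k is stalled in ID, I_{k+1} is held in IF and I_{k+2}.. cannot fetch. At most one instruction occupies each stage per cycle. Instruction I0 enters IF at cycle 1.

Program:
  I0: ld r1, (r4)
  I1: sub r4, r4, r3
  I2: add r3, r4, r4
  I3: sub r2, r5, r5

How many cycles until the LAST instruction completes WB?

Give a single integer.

I0 ld r1 <- r4: IF@1 ID@2 stall=0 (-) EX@3 MEM@4 WB@5
I1 sub r4 <- r4,r3: IF@2 ID@3 stall=0 (-) EX@4 MEM@5 WB@6
I2 add r3 <- r4,r4: IF@3 ID@4 stall=2 (RAW on I1.r4 (WB@6)) EX@7 MEM@8 WB@9
I3 sub r2 <- r5,r5: IF@4 ID@7 stall=0 (-) EX@8 MEM@9 WB@10

Answer: 10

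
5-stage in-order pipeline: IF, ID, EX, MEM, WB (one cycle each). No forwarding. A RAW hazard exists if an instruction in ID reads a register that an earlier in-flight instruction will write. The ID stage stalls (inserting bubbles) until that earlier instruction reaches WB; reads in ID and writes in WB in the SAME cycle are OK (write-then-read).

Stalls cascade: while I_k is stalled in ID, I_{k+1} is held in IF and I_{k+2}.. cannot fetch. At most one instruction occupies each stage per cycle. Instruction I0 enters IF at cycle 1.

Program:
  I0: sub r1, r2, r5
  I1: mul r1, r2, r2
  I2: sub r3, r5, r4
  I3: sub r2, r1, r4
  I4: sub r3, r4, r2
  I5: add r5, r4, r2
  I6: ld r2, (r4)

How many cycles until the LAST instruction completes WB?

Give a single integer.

I0 sub r1 <- r2,r5: IF@1 ID@2 stall=0 (-) EX@3 MEM@4 WB@5
I1 mul r1 <- r2,r2: IF@2 ID@3 stall=0 (-) EX@4 MEM@5 WB@6
I2 sub r3 <- r5,r4: IF@3 ID@4 stall=0 (-) EX@5 MEM@6 WB@7
I3 sub r2 <- r1,r4: IF@4 ID@5 stall=1 (RAW on I1.r1 (WB@6)) EX@7 MEM@8 WB@9
I4 sub r3 <- r4,r2: IF@5 ID@7 stall=2 (RAW on I3.r2 (WB@9)) EX@10 MEM@11 WB@12
I5 add r5 <- r4,r2: IF@7 ID@10 stall=0 (-) EX@11 MEM@12 WB@13
I6 ld r2 <- r4: IF@10 ID@11 stall=0 (-) EX@12 MEM@13 WB@14

Answer: 14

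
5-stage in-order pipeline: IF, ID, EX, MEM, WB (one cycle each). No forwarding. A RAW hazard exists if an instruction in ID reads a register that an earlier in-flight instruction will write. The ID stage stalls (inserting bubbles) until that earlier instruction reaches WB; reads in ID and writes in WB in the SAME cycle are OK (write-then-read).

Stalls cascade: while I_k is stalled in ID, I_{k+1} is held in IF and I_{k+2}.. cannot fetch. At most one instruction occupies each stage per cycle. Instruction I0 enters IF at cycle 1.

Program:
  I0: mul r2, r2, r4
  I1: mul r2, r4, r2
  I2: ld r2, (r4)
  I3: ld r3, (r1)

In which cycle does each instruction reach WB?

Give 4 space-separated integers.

Answer: 5 8 9 10

Derivation:
I0 mul r2 <- r2,r4: IF@1 ID@2 stall=0 (-) EX@3 MEM@4 WB@5
I1 mul r2 <- r4,r2: IF@2 ID@3 stall=2 (RAW on I0.r2 (WB@5)) EX@6 MEM@7 WB@8
I2 ld r2 <- r4: IF@3 ID@6 stall=0 (-) EX@7 MEM@8 WB@9
I3 ld r3 <- r1: IF@6 ID@7 stall=0 (-) EX@8 MEM@9 WB@10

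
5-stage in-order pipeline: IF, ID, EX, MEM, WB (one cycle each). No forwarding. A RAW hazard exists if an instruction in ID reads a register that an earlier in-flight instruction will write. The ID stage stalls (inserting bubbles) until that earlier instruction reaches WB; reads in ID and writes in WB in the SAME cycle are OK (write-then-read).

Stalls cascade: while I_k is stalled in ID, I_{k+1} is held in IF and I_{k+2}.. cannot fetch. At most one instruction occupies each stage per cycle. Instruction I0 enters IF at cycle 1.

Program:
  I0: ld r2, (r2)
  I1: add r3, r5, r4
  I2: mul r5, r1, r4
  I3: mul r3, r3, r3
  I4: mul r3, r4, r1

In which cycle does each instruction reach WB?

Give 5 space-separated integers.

I0 ld r2 <- r2: IF@1 ID@2 stall=0 (-) EX@3 MEM@4 WB@5
I1 add r3 <- r5,r4: IF@2 ID@3 stall=0 (-) EX@4 MEM@5 WB@6
I2 mul r5 <- r1,r4: IF@3 ID@4 stall=0 (-) EX@5 MEM@6 WB@7
I3 mul r3 <- r3,r3: IF@4 ID@5 stall=1 (RAW on I1.r3 (WB@6)) EX@7 MEM@8 WB@9
I4 mul r3 <- r4,r1: IF@5 ID@7 stall=0 (-) EX@8 MEM@9 WB@10

Answer: 5 6 7 9 10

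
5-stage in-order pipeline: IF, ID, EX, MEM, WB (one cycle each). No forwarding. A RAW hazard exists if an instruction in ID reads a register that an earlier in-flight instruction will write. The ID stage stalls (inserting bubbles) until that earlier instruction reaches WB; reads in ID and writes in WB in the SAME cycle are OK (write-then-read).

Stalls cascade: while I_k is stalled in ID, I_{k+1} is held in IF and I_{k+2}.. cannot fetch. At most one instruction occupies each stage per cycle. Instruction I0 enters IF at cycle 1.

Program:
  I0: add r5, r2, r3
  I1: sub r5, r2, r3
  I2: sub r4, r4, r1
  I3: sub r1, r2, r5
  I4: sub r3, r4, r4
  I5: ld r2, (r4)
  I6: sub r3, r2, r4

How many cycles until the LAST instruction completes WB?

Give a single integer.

I0 add r5 <- r2,r3: IF@1 ID@2 stall=0 (-) EX@3 MEM@4 WB@5
I1 sub r5 <- r2,r3: IF@2 ID@3 stall=0 (-) EX@4 MEM@5 WB@6
I2 sub r4 <- r4,r1: IF@3 ID@4 stall=0 (-) EX@5 MEM@6 WB@7
I3 sub r1 <- r2,r5: IF@4 ID@5 stall=1 (RAW on I1.r5 (WB@6)) EX@7 MEM@8 WB@9
I4 sub r3 <- r4,r4: IF@5 ID@7 stall=0 (-) EX@8 MEM@9 WB@10
I5 ld r2 <- r4: IF@7 ID@8 stall=0 (-) EX@9 MEM@10 WB@11
I6 sub r3 <- r2,r4: IF@8 ID@9 stall=2 (RAW on I5.r2 (WB@11)) EX@12 MEM@13 WB@14

Answer: 14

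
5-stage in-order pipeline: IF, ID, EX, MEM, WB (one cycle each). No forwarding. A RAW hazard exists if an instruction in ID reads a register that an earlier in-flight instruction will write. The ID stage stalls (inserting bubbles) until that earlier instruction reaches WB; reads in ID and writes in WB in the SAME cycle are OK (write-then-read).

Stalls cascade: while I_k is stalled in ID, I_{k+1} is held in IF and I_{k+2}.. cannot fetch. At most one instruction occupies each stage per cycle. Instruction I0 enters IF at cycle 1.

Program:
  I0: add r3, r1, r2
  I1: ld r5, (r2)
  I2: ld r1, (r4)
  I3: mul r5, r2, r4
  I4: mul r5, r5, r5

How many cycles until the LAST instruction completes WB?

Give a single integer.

I0 add r3 <- r1,r2: IF@1 ID@2 stall=0 (-) EX@3 MEM@4 WB@5
I1 ld r5 <- r2: IF@2 ID@3 stall=0 (-) EX@4 MEM@5 WB@6
I2 ld r1 <- r4: IF@3 ID@4 stall=0 (-) EX@5 MEM@6 WB@7
I3 mul r5 <- r2,r4: IF@4 ID@5 stall=0 (-) EX@6 MEM@7 WB@8
I4 mul r5 <- r5,r5: IF@5 ID@6 stall=2 (RAW on I3.r5 (WB@8)) EX@9 MEM@10 WB@11

Answer: 11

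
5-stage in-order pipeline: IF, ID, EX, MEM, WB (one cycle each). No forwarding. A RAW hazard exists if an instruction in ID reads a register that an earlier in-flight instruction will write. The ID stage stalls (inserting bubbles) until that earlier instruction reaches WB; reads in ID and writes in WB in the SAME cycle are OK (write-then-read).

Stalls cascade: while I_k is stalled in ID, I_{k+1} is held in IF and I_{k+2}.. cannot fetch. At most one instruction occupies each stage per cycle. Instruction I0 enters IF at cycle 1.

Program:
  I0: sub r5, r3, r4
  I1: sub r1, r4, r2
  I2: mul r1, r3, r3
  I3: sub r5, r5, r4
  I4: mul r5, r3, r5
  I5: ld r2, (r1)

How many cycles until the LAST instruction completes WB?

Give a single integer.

I0 sub r5 <- r3,r4: IF@1 ID@2 stall=0 (-) EX@3 MEM@4 WB@5
I1 sub r1 <- r4,r2: IF@2 ID@3 stall=0 (-) EX@4 MEM@5 WB@6
I2 mul r1 <- r3,r3: IF@3 ID@4 stall=0 (-) EX@5 MEM@6 WB@7
I3 sub r5 <- r5,r4: IF@4 ID@5 stall=0 (-) EX@6 MEM@7 WB@8
I4 mul r5 <- r3,r5: IF@5 ID@6 stall=2 (RAW on I3.r5 (WB@8)) EX@9 MEM@10 WB@11
I5 ld r2 <- r1: IF@6 ID@9 stall=0 (-) EX@10 MEM@11 WB@12

Answer: 12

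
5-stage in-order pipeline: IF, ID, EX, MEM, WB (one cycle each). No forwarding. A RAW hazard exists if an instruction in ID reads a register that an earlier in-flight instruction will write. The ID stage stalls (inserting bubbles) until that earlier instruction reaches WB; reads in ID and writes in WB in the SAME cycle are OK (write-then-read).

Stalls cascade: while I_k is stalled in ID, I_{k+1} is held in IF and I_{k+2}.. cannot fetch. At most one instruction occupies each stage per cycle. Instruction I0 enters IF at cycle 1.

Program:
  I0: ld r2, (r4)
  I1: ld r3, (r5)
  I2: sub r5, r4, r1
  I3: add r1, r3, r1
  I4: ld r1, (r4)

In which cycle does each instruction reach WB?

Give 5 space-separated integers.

Answer: 5 6 7 9 10

Derivation:
I0 ld r2 <- r4: IF@1 ID@2 stall=0 (-) EX@3 MEM@4 WB@5
I1 ld r3 <- r5: IF@2 ID@3 stall=0 (-) EX@4 MEM@5 WB@6
I2 sub r5 <- r4,r1: IF@3 ID@4 stall=0 (-) EX@5 MEM@6 WB@7
I3 add r1 <- r3,r1: IF@4 ID@5 stall=1 (RAW on I1.r3 (WB@6)) EX@7 MEM@8 WB@9
I4 ld r1 <- r4: IF@5 ID@7 stall=0 (-) EX@8 MEM@9 WB@10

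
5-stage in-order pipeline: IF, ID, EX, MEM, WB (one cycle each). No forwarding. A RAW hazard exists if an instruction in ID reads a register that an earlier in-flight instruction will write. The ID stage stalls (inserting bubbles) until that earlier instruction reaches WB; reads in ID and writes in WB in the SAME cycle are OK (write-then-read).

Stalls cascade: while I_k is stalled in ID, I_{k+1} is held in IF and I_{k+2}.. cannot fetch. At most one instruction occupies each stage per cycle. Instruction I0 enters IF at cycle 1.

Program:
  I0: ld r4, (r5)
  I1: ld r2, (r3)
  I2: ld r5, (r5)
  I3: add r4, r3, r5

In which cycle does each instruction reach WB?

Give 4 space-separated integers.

Answer: 5 6 7 10

Derivation:
I0 ld r4 <- r5: IF@1 ID@2 stall=0 (-) EX@3 MEM@4 WB@5
I1 ld r2 <- r3: IF@2 ID@3 stall=0 (-) EX@4 MEM@5 WB@6
I2 ld r5 <- r5: IF@3 ID@4 stall=0 (-) EX@5 MEM@6 WB@7
I3 add r4 <- r3,r5: IF@4 ID@5 stall=2 (RAW on I2.r5 (WB@7)) EX@8 MEM@9 WB@10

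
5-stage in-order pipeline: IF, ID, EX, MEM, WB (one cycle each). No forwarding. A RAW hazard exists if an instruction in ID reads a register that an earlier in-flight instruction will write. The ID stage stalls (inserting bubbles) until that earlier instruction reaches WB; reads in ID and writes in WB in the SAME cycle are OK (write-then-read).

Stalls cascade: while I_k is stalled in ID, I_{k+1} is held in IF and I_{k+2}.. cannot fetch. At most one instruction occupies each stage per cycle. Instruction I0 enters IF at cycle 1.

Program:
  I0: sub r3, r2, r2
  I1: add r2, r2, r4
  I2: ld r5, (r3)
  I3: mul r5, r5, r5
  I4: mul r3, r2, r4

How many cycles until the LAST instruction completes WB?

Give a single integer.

I0 sub r3 <- r2,r2: IF@1 ID@2 stall=0 (-) EX@3 MEM@4 WB@5
I1 add r2 <- r2,r4: IF@2 ID@3 stall=0 (-) EX@4 MEM@5 WB@6
I2 ld r5 <- r3: IF@3 ID@4 stall=1 (RAW on I0.r3 (WB@5)) EX@6 MEM@7 WB@8
I3 mul r5 <- r5,r5: IF@4 ID@6 stall=2 (RAW on I2.r5 (WB@8)) EX@9 MEM@10 WB@11
I4 mul r3 <- r2,r4: IF@6 ID@9 stall=0 (-) EX@10 MEM@11 WB@12

Answer: 12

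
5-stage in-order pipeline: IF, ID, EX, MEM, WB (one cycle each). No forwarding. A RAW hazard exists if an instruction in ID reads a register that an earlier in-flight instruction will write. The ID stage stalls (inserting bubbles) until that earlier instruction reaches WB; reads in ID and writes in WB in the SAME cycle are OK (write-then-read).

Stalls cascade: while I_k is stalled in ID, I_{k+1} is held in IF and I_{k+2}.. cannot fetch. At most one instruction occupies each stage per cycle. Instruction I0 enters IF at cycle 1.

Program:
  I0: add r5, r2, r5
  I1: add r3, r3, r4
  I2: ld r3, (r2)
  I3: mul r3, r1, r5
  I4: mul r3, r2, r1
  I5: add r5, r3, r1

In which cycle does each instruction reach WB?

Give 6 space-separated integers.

Answer: 5 6 7 8 9 12

Derivation:
I0 add r5 <- r2,r5: IF@1 ID@2 stall=0 (-) EX@3 MEM@4 WB@5
I1 add r3 <- r3,r4: IF@2 ID@3 stall=0 (-) EX@4 MEM@5 WB@6
I2 ld r3 <- r2: IF@3 ID@4 stall=0 (-) EX@5 MEM@6 WB@7
I3 mul r3 <- r1,r5: IF@4 ID@5 stall=0 (-) EX@6 MEM@7 WB@8
I4 mul r3 <- r2,r1: IF@5 ID@6 stall=0 (-) EX@7 MEM@8 WB@9
I5 add r5 <- r3,r1: IF@6 ID@7 stall=2 (RAW on I4.r3 (WB@9)) EX@10 MEM@11 WB@12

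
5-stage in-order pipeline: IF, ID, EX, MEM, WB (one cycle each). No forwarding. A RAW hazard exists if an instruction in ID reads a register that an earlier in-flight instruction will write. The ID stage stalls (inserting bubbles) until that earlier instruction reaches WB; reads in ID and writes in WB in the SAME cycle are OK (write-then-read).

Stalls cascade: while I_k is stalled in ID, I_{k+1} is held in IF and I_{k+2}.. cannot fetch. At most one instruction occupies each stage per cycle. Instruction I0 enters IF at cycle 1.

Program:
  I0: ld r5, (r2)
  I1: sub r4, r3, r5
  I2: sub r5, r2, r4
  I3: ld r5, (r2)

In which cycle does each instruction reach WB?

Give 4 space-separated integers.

Answer: 5 8 11 12

Derivation:
I0 ld r5 <- r2: IF@1 ID@2 stall=0 (-) EX@3 MEM@4 WB@5
I1 sub r4 <- r3,r5: IF@2 ID@3 stall=2 (RAW on I0.r5 (WB@5)) EX@6 MEM@7 WB@8
I2 sub r5 <- r2,r4: IF@3 ID@6 stall=2 (RAW on I1.r4 (WB@8)) EX@9 MEM@10 WB@11
I3 ld r5 <- r2: IF@6 ID@9 stall=0 (-) EX@10 MEM@11 WB@12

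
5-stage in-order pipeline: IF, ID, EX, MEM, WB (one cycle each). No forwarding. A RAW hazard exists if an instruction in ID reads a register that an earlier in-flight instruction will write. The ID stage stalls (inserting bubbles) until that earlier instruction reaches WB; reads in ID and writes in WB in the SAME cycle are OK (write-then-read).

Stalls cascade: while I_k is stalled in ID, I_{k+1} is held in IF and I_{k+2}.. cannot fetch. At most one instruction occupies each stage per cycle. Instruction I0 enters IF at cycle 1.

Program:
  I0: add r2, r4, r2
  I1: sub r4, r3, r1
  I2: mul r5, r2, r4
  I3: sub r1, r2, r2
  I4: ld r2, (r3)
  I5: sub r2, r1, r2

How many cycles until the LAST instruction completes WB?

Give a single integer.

Answer: 14

Derivation:
I0 add r2 <- r4,r2: IF@1 ID@2 stall=0 (-) EX@3 MEM@4 WB@5
I1 sub r4 <- r3,r1: IF@2 ID@3 stall=0 (-) EX@4 MEM@5 WB@6
I2 mul r5 <- r2,r4: IF@3 ID@4 stall=2 (RAW on I1.r4 (WB@6)) EX@7 MEM@8 WB@9
I3 sub r1 <- r2,r2: IF@4 ID@7 stall=0 (-) EX@8 MEM@9 WB@10
I4 ld r2 <- r3: IF@7 ID@8 stall=0 (-) EX@9 MEM@10 WB@11
I5 sub r2 <- r1,r2: IF@8 ID@9 stall=2 (RAW on I4.r2 (WB@11)) EX@12 MEM@13 WB@14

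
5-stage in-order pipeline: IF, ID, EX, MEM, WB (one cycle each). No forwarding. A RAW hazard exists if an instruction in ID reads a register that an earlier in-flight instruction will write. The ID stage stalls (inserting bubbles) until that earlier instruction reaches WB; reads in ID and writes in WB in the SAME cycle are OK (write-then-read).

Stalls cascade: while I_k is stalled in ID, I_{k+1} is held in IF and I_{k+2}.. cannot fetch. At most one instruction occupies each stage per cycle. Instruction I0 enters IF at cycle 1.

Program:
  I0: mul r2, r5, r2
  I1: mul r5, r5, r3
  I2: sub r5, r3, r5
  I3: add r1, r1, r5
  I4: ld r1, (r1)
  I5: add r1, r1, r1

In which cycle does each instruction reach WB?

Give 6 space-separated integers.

Answer: 5 6 9 12 15 18

Derivation:
I0 mul r2 <- r5,r2: IF@1 ID@2 stall=0 (-) EX@3 MEM@4 WB@5
I1 mul r5 <- r5,r3: IF@2 ID@3 stall=0 (-) EX@4 MEM@5 WB@6
I2 sub r5 <- r3,r5: IF@3 ID@4 stall=2 (RAW on I1.r5 (WB@6)) EX@7 MEM@8 WB@9
I3 add r1 <- r1,r5: IF@4 ID@7 stall=2 (RAW on I2.r5 (WB@9)) EX@10 MEM@11 WB@12
I4 ld r1 <- r1: IF@7 ID@10 stall=2 (RAW on I3.r1 (WB@12)) EX@13 MEM@14 WB@15
I5 add r1 <- r1,r1: IF@10 ID@13 stall=2 (RAW on I4.r1 (WB@15)) EX@16 MEM@17 WB@18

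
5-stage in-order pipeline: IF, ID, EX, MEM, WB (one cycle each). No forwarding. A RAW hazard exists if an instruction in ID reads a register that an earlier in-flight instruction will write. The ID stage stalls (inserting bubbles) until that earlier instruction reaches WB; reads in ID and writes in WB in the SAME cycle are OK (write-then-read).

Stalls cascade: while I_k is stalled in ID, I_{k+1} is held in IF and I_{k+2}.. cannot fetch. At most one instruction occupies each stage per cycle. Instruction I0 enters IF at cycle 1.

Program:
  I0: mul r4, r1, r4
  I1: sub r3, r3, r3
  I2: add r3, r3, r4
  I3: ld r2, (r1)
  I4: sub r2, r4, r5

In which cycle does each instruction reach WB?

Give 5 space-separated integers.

Answer: 5 6 9 10 11

Derivation:
I0 mul r4 <- r1,r4: IF@1 ID@2 stall=0 (-) EX@3 MEM@4 WB@5
I1 sub r3 <- r3,r3: IF@2 ID@3 stall=0 (-) EX@4 MEM@5 WB@6
I2 add r3 <- r3,r4: IF@3 ID@4 stall=2 (RAW on I1.r3 (WB@6)) EX@7 MEM@8 WB@9
I3 ld r2 <- r1: IF@4 ID@7 stall=0 (-) EX@8 MEM@9 WB@10
I4 sub r2 <- r4,r5: IF@7 ID@8 stall=0 (-) EX@9 MEM@10 WB@11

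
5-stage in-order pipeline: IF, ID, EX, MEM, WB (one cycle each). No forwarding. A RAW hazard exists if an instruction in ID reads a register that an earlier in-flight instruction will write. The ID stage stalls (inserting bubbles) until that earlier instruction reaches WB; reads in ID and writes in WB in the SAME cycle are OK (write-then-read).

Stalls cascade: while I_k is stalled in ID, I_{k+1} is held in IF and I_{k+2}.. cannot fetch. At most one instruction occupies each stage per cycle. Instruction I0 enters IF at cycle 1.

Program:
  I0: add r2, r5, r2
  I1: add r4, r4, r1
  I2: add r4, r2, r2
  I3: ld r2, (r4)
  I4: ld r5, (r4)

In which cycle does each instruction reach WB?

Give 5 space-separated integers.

Answer: 5 6 8 11 12

Derivation:
I0 add r2 <- r5,r2: IF@1 ID@2 stall=0 (-) EX@3 MEM@4 WB@5
I1 add r4 <- r4,r1: IF@2 ID@3 stall=0 (-) EX@4 MEM@5 WB@6
I2 add r4 <- r2,r2: IF@3 ID@4 stall=1 (RAW on I0.r2 (WB@5)) EX@6 MEM@7 WB@8
I3 ld r2 <- r4: IF@4 ID@6 stall=2 (RAW on I2.r4 (WB@8)) EX@9 MEM@10 WB@11
I4 ld r5 <- r4: IF@6 ID@9 stall=0 (-) EX@10 MEM@11 WB@12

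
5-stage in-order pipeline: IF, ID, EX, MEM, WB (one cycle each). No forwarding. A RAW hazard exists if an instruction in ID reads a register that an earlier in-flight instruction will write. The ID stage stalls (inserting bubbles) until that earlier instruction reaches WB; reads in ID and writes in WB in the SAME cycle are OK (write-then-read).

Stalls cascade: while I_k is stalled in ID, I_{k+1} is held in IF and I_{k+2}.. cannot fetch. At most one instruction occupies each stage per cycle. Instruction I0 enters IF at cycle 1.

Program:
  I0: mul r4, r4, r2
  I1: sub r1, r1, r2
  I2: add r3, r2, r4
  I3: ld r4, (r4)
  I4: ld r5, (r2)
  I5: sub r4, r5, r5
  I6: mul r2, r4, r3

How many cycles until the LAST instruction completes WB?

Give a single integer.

I0 mul r4 <- r4,r2: IF@1 ID@2 stall=0 (-) EX@3 MEM@4 WB@5
I1 sub r1 <- r1,r2: IF@2 ID@3 stall=0 (-) EX@4 MEM@5 WB@6
I2 add r3 <- r2,r4: IF@3 ID@4 stall=1 (RAW on I0.r4 (WB@5)) EX@6 MEM@7 WB@8
I3 ld r4 <- r4: IF@4 ID@6 stall=0 (-) EX@7 MEM@8 WB@9
I4 ld r5 <- r2: IF@6 ID@7 stall=0 (-) EX@8 MEM@9 WB@10
I5 sub r4 <- r5,r5: IF@7 ID@8 stall=2 (RAW on I4.r5 (WB@10)) EX@11 MEM@12 WB@13
I6 mul r2 <- r4,r3: IF@8 ID@11 stall=2 (RAW on I5.r4 (WB@13)) EX@14 MEM@15 WB@16

Answer: 16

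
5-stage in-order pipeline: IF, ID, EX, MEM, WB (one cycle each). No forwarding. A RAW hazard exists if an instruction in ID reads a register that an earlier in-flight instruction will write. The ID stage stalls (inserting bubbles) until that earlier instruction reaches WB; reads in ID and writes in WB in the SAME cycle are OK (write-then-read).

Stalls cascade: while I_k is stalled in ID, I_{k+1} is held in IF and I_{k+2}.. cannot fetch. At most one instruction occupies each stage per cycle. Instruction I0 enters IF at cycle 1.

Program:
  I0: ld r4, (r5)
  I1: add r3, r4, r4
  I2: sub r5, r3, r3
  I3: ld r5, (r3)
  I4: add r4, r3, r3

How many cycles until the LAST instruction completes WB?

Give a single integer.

I0 ld r4 <- r5: IF@1 ID@2 stall=0 (-) EX@3 MEM@4 WB@5
I1 add r3 <- r4,r4: IF@2 ID@3 stall=2 (RAW on I0.r4 (WB@5)) EX@6 MEM@7 WB@8
I2 sub r5 <- r3,r3: IF@3 ID@6 stall=2 (RAW on I1.r3 (WB@8)) EX@9 MEM@10 WB@11
I3 ld r5 <- r3: IF@6 ID@9 stall=0 (-) EX@10 MEM@11 WB@12
I4 add r4 <- r3,r3: IF@9 ID@10 stall=0 (-) EX@11 MEM@12 WB@13

Answer: 13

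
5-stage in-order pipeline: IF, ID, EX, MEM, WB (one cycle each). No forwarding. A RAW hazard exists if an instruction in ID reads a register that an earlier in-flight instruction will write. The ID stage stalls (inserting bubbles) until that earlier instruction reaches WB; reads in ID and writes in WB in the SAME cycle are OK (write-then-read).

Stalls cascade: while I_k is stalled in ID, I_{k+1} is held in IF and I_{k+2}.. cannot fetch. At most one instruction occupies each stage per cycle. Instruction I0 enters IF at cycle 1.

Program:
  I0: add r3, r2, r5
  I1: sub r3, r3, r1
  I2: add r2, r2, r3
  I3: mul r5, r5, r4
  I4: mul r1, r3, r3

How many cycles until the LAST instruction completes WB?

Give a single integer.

Answer: 13

Derivation:
I0 add r3 <- r2,r5: IF@1 ID@2 stall=0 (-) EX@3 MEM@4 WB@5
I1 sub r3 <- r3,r1: IF@2 ID@3 stall=2 (RAW on I0.r3 (WB@5)) EX@6 MEM@7 WB@8
I2 add r2 <- r2,r3: IF@3 ID@6 stall=2 (RAW on I1.r3 (WB@8)) EX@9 MEM@10 WB@11
I3 mul r5 <- r5,r4: IF@6 ID@9 stall=0 (-) EX@10 MEM@11 WB@12
I4 mul r1 <- r3,r3: IF@9 ID@10 stall=0 (-) EX@11 MEM@12 WB@13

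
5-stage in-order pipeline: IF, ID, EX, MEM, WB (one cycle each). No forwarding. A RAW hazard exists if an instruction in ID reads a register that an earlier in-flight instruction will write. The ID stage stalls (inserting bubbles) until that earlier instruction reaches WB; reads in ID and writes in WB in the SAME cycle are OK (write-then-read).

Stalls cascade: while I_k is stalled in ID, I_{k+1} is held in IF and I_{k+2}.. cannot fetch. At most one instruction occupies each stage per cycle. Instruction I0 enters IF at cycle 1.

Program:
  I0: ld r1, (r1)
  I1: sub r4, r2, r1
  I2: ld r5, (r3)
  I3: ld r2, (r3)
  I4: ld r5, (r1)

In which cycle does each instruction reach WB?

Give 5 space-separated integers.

Answer: 5 8 9 10 11

Derivation:
I0 ld r1 <- r1: IF@1 ID@2 stall=0 (-) EX@3 MEM@4 WB@5
I1 sub r4 <- r2,r1: IF@2 ID@3 stall=2 (RAW on I0.r1 (WB@5)) EX@6 MEM@7 WB@8
I2 ld r5 <- r3: IF@3 ID@6 stall=0 (-) EX@7 MEM@8 WB@9
I3 ld r2 <- r3: IF@6 ID@7 stall=0 (-) EX@8 MEM@9 WB@10
I4 ld r5 <- r1: IF@7 ID@8 stall=0 (-) EX@9 MEM@10 WB@11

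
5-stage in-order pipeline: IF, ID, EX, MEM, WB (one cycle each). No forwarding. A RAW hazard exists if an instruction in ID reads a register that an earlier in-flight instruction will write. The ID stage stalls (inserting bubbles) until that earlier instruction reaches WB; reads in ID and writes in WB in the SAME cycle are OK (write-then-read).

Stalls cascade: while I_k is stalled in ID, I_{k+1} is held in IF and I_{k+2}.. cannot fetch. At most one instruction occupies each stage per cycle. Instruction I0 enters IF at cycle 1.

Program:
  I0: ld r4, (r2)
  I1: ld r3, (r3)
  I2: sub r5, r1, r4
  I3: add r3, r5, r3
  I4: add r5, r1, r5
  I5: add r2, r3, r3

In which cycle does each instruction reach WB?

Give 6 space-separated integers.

Answer: 5 6 8 11 12 14

Derivation:
I0 ld r4 <- r2: IF@1 ID@2 stall=0 (-) EX@3 MEM@4 WB@5
I1 ld r3 <- r3: IF@2 ID@3 stall=0 (-) EX@4 MEM@5 WB@6
I2 sub r5 <- r1,r4: IF@3 ID@4 stall=1 (RAW on I0.r4 (WB@5)) EX@6 MEM@7 WB@8
I3 add r3 <- r5,r3: IF@4 ID@6 stall=2 (RAW on I2.r5 (WB@8)) EX@9 MEM@10 WB@11
I4 add r5 <- r1,r5: IF@6 ID@9 stall=0 (-) EX@10 MEM@11 WB@12
I5 add r2 <- r3,r3: IF@9 ID@10 stall=1 (RAW on I3.r3 (WB@11)) EX@12 MEM@13 WB@14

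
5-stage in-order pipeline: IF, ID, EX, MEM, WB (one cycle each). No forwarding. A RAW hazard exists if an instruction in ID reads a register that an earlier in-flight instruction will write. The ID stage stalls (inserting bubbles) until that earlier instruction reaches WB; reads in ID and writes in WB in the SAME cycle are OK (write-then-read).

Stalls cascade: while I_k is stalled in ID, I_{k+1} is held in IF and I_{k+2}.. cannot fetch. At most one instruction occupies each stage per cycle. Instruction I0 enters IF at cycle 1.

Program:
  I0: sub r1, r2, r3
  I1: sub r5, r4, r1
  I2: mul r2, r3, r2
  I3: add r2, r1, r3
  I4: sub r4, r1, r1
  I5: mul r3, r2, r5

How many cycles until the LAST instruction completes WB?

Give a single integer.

Answer: 13

Derivation:
I0 sub r1 <- r2,r3: IF@1 ID@2 stall=0 (-) EX@3 MEM@4 WB@5
I1 sub r5 <- r4,r1: IF@2 ID@3 stall=2 (RAW on I0.r1 (WB@5)) EX@6 MEM@7 WB@8
I2 mul r2 <- r3,r2: IF@3 ID@6 stall=0 (-) EX@7 MEM@8 WB@9
I3 add r2 <- r1,r3: IF@6 ID@7 stall=0 (-) EX@8 MEM@9 WB@10
I4 sub r4 <- r1,r1: IF@7 ID@8 stall=0 (-) EX@9 MEM@10 WB@11
I5 mul r3 <- r2,r5: IF@8 ID@9 stall=1 (RAW on I3.r2 (WB@10)) EX@11 MEM@12 WB@13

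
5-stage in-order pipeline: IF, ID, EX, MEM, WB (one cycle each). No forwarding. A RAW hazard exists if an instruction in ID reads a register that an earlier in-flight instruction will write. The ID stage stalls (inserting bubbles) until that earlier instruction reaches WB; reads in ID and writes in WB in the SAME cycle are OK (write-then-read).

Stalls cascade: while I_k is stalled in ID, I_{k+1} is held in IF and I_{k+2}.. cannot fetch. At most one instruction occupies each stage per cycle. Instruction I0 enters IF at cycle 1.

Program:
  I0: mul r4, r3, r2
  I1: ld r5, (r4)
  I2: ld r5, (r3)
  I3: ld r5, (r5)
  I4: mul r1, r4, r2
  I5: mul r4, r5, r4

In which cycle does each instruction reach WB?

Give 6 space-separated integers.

Answer: 5 8 9 12 13 15

Derivation:
I0 mul r4 <- r3,r2: IF@1 ID@2 stall=0 (-) EX@3 MEM@4 WB@5
I1 ld r5 <- r4: IF@2 ID@3 stall=2 (RAW on I0.r4 (WB@5)) EX@6 MEM@7 WB@8
I2 ld r5 <- r3: IF@3 ID@6 stall=0 (-) EX@7 MEM@8 WB@9
I3 ld r5 <- r5: IF@6 ID@7 stall=2 (RAW on I2.r5 (WB@9)) EX@10 MEM@11 WB@12
I4 mul r1 <- r4,r2: IF@7 ID@10 stall=0 (-) EX@11 MEM@12 WB@13
I5 mul r4 <- r5,r4: IF@10 ID@11 stall=1 (RAW on I3.r5 (WB@12)) EX@13 MEM@14 WB@15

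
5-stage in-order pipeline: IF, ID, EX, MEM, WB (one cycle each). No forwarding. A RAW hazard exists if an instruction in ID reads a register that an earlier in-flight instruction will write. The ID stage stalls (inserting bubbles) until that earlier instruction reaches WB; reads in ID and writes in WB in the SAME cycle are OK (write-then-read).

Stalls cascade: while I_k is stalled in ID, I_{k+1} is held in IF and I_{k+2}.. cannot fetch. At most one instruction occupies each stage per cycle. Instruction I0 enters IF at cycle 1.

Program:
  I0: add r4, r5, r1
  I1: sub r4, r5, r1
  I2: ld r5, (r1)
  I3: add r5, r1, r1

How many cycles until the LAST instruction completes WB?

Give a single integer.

Answer: 8

Derivation:
I0 add r4 <- r5,r1: IF@1 ID@2 stall=0 (-) EX@3 MEM@4 WB@5
I1 sub r4 <- r5,r1: IF@2 ID@3 stall=0 (-) EX@4 MEM@5 WB@6
I2 ld r5 <- r1: IF@3 ID@4 stall=0 (-) EX@5 MEM@6 WB@7
I3 add r5 <- r1,r1: IF@4 ID@5 stall=0 (-) EX@6 MEM@7 WB@8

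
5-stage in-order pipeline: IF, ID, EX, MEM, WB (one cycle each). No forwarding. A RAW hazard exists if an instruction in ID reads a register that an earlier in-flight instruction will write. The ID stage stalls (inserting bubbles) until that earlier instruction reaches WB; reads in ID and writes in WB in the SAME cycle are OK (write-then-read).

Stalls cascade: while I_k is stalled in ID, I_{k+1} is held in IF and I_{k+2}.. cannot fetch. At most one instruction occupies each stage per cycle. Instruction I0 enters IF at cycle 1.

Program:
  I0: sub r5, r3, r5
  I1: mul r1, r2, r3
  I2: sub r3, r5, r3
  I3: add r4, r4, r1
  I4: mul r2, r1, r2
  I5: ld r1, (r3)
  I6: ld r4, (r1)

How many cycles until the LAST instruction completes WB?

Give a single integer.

I0 sub r5 <- r3,r5: IF@1 ID@2 stall=0 (-) EX@3 MEM@4 WB@5
I1 mul r1 <- r2,r3: IF@2 ID@3 stall=0 (-) EX@4 MEM@5 WB@6
I2 sub r3 <- r5,r3: IF@3 ID@4 stall=1 (RAW on I0.r5 (WB@5)) EX@6 MEM@7 WB@8
I3 add r4 <- r4,r1: IF@4 ID@6 stall=0 (-) EX@7 MEM@8 WB@9
I4 mul r2 <- r1,r2: IF@6 ID@7 stall=0 (-) EX@8 MEM@9 WB@10
I5 ld r1 <- r3: IF@7 ID@8 stall=0 (-) EX@9 MEM@10 WB@11
I6 ld r4 <- r1: IF@8 ID@9 stall=2 (RAW on I5.r1 (WB@11)) EX@12 MEM@13 WB@14

Answer: 14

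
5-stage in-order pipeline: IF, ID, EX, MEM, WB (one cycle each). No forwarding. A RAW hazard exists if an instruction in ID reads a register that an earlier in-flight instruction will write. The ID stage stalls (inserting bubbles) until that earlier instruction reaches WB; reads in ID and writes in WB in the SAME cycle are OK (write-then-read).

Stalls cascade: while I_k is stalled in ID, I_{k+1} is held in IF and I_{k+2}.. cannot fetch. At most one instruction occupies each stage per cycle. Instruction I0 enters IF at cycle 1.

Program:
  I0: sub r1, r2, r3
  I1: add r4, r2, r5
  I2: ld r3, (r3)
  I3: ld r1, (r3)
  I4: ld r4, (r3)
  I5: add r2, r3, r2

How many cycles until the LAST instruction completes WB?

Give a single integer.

I0 sub r1 <- r2,r3: IF@1 ID@2 stall=0 (-) EX@3 MEM@4 WB@5
I1 add r4 <- r2,r5: IF@2 ID@3 stall=0 (-) EX@4 MEM@5 WB@6
I2 ld r3 <- r3: IF@3 ID@4 stall=0 (-) EX@5 MEM@6 WB@7
I3 ld r1 <- r3: IF@4 ID@5 stall=2 (RAW on I2.r3 (WB@7)) EX@8 MEM@9 WB@10
I4 ld r4 <- r3: IF@5 ID@8 stall=0 (-) EX@9 MEM@10 WB@11
I5 add r2 <- r3,r2: IF@8 ID@9 stall=0 (-) EX@10 MEM@11 WB@12

Answer: 12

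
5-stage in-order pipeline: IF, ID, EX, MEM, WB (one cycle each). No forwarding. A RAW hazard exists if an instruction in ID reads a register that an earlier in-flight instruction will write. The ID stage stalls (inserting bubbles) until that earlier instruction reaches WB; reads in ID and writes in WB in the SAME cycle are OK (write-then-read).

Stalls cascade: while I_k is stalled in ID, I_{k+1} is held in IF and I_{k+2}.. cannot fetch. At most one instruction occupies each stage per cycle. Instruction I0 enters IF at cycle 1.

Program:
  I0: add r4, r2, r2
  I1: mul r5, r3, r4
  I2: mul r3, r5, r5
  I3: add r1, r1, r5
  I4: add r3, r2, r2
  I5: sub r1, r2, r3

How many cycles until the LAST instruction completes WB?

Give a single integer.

Answer: 16

Derivation:
I0 add r4 <- r2,r2: IF@1 ID@2 stall=0 (-) EX@3 MEM@4 WB@5
I1 mul r5 <- r3,r4: IF@2 ID@3 stall=2 (RAW on I0.r4 (WB@5)) EX@6 MEM@7 WB@8
I2 mul r3 <- r5,r5: IF@3 ID@6 stall=2 (RAW on I1.r5 (WB@8)) EX@9 MEM@10 WB@11
I3 add r1 <- r1,r5: IF@6 ID@9 stall=0 (-) EX@10 MEM@11 WB@12
I4 add r3 <- r2,r2: IF@9 ID@10 stall=0 (-) EX@11 MEM@12 WB@13
I5 sub r1 <- r2,r3: IF@10 ID@11 stall=2 (RAW on I4.r3 (WB@13)) EX@14 MEM@15 WB@16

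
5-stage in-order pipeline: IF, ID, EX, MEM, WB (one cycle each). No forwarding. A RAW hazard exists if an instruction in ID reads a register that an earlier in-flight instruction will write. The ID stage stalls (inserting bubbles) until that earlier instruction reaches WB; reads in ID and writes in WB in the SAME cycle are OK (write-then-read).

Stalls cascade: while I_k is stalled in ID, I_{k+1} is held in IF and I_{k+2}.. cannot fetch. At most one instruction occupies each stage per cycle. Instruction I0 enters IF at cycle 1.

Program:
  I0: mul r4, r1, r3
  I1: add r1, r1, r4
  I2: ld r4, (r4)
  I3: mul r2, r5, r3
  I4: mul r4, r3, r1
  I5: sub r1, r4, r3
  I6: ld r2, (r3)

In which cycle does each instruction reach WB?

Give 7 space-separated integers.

I0 mul r4 <- r1,r3: IF@1 ID@2 stall=0 (-) EX@3 MEM@4 WB@5
I1 add r1 <- r1,r4: IF@2 ID@3 stall=2 (RAW on I0.r4 (WB@5)) EX@6 MEM@7 WB@8
I2 ld r4 <- r4: IF@3 ID@6 stall=0 (-) EX@7 MEM@8 WB@9
I3 mul r2 <- r5,r3: IF@6 ID@7 stall=0 (-) EX@8 MEM@9 WB@10
I4 mul r4 <- r3,r1: IF@7 ID@8 stall=0 (-) EX@9 MEM@10 WB@11
I5 sub r1 <- r4,r3: IF@8 ID@9 stall=2 (RAW on I4.r4 (WB@11)) EX@12 MEM@13 WB@14
I6 ld r2 <- r3: IF@9 ID@12 stall=0 (-) EX@13 MEM@14 WB@15

Answer: 5 8 9 10 11 14 15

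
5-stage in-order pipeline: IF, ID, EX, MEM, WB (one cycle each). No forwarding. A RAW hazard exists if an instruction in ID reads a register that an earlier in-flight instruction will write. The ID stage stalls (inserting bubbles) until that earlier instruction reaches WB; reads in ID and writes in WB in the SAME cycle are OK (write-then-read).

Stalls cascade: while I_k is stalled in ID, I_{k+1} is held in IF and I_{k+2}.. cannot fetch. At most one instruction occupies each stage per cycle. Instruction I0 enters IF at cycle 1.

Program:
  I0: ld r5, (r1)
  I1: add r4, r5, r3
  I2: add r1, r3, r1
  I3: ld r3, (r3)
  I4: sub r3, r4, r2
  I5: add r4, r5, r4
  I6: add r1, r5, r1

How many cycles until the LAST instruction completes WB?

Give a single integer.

I0 ld r5 <- r1: IF@1 ID@2 stall=0 (-) EX@3 MEM@4 WB@5
I1 add r4 <- r5,r3: IF@2 ID@3 stall=2 (RAW on I0.r5 (WB@5)) EX@6 MEM@7 WB@8
I2 add r1 <- r3,r1: IF@3 ID@6 stall=0 (-) EX@7 MEM@8 WB@9
I3 ld r3 <- r3: IF@6 ID@7 stall=0 (-) EX@8 MEM@9 WB@10
I4 sub r3 <- r4,r2: IF@7 ID@8 stall=0 (-) EX@9 MEM@10 WB@11
I5 add r4 <- r5,r4: IF@8 ID@9 stall=0 (-) EX@10 MEM@11 WB@12
I6 add r1 <- r5,r1: IF@9 ID@10 stall=0 (-) EX@11 MEM@12 WB@13

Answer: 13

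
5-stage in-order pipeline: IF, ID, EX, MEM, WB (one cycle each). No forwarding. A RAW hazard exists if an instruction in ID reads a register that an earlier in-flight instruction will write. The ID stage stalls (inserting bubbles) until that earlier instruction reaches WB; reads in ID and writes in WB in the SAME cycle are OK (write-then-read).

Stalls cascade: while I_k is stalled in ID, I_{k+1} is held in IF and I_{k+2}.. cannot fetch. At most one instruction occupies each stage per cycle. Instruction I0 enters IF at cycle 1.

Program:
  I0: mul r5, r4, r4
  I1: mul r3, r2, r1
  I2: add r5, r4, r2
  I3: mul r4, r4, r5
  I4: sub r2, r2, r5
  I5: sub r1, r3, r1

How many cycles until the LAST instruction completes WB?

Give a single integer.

Answer: 12

Derivation:
I0 mul r5 <- r4,r4: IF@1 ID@2 stall=0 (-) EX@3 MEM@4 WB@5
I1 mul r3 <- r2,r1: IF@2 ID@3 stall=0 (-) EX@4 MEM@5 WB@6
I2 add r5 <- r4,r2: IF@3 ID@4 stall=0 (-) EX@5 MEM@6 WB@7
I3 mul r4 <- r4,r5: IF@4 ID@5 stall=2 (RAW on I2.r5 (WB@7)) EX@8 MEM@9 WB@10
I4 sub r2 <- r2,r5: IF@5 ID@8 stall=0 (-) EX@9 MEM@10 WB@11
I5 sub r1 <- r3,r1: IF@8 ID@9 stall=0 (-) EX@10 MEM@11 WB@12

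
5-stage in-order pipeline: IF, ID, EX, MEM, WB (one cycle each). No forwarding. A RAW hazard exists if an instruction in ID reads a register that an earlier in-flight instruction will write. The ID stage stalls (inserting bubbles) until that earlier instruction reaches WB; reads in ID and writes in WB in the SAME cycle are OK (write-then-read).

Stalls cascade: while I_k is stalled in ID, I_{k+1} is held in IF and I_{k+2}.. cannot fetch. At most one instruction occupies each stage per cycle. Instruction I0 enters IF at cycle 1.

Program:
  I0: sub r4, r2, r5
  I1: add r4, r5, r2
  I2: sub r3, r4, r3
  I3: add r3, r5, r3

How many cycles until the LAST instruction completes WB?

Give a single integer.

Answer: 12

Derivation:
I0 sub r4 <- r2,r5: IF@1 ID@2 stall=0 (-) EX@3 MEM@4 WB@5
I1 add r4 <- r5,r2: IF@2 ID@3 stall=0 (-) EX@4 MEM@5 WB@6
I2 sub r3 <- r4,r3: IF@3 ID@4 stall=2 (RAW on I1.r4 (WB@6)) EX@7 MEM@8 WB@9
I3 add r3 <- r5,r3: IF@4 ID@7 stall=2 (RAW on I2.r3 (WB@9)) EX@10 MEM@11 WB@12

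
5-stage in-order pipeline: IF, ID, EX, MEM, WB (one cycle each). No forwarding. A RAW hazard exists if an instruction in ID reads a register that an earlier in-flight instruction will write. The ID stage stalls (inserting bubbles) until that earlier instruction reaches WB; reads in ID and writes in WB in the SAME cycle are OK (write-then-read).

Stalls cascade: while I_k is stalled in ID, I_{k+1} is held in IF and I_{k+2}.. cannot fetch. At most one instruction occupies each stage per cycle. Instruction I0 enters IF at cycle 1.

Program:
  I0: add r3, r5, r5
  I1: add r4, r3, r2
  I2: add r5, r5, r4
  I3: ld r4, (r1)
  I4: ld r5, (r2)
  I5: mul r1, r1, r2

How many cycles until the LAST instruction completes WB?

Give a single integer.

Answer: 14

Derivation:
I0 add r3 <- r5,r5: IF@1 ID@2 stall=0 (-) EX@3 MEM@4 WB@5
I1 add r4 <- r3,r2: IF@2 ID@3 stall=2 (RAW on I0.r3 (WB@5)) EX@6 MEM@7 WB@8
I2 add r5 <- r5,r4: IF@3 ID@6 stall=2 (RAW on I1.r4 (WB@8)) EX@9 MEM@10 WB@11
I3 ld r4 <- r1: IF@6 ID@9 stall=0 (-) EX@10 MEM@11 WB@12
I4 ld r5 <- r2: IF@9 ID@10 stall=0 (-) EX@11 MEM@12 WB@13
I5 mul r1 <- r1,r2: IF@10 ID@11 stall=0 (-) EX@12 MEM@13 WB@14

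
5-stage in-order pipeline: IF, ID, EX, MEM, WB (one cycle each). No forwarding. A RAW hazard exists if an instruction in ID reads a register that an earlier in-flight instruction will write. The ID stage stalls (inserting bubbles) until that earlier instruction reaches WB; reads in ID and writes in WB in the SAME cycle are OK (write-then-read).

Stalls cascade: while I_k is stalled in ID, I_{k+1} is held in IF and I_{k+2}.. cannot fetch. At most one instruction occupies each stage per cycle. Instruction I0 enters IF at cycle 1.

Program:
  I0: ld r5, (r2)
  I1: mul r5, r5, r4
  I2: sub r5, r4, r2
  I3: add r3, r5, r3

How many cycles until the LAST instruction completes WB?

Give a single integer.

I0 ld r5 <- r2: IF@1 ID@2 stall=0 (-) EX@3 MEM@4 WB@5
I1 mul r5 <- r5,r4: IF@2 ID@3 stall=2 (RAW on I0.r5 (WB@5)) EX@6 MEM@7 WB@8
I2 sub r5 <- r4,r2: IF@3 ID@6 stall=0 (-) EX@7 MEM@8 WB@9
I3 add r3 <- r5,r3: IF@6 ID@7 stall=2 (RAW on I2.r5 (WB@9)) EX@10 MEM@11 WB@12

Answer: 12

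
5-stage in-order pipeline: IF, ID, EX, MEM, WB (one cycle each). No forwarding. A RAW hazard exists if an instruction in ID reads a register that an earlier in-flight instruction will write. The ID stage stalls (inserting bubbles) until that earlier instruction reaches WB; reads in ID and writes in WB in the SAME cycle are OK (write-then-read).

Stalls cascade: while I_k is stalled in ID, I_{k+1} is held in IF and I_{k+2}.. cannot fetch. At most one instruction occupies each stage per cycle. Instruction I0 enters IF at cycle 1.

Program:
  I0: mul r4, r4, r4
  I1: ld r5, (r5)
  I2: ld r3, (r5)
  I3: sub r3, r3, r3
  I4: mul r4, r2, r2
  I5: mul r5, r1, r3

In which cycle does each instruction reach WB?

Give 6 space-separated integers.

Answer: 5 6 9 12 13 15

Derivation:
I0 mul r4 <- r4,r4: IF@1 ID@2 stall=0 (-) EX@3 MEM@4 WB@5
I1 ld r5 <- r5: IF@2 ID@3 stall=0 (-) EX@4 MEM@5 WB@6
I2 ld r3 <- r5: IF@3 ID@4 stall=2 (RAW on I1.r5 (WB@6)) EX@7 MEM@8 WB@9
I3 sub r3 <- r3,r3: IF@4 ID@7 stall=2 (RAW on I2.r3 (WB@9)) EX@10 MEM@11 WB@12
I4 mul r4 <- r2,r2: IF@7 ID@10 stall=0 (-) EX@11 MEM@12 WB@13
I5 mul r5 <- r1,r3: IF@10 ID@11 stall=1 (RAW on I3.r3 (WB@12)) EX@13 MEM@14 WB@15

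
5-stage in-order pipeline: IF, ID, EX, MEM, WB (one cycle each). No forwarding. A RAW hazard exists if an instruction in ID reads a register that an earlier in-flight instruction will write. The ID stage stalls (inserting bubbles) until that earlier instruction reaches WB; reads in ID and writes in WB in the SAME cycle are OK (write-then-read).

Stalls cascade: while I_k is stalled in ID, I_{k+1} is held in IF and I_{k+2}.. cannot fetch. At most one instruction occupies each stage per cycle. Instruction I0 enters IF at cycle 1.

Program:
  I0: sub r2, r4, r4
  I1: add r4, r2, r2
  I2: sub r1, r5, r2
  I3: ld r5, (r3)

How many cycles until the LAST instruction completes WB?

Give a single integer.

Answer: 10

Derivation:
I0 sub r2 <- r4,r4: IF@1 ID@2 stall=0 (-) EX@3 MEM@4 WB@5
I1 add r4 <- r2,r2: IF@2 ID@3 stall=2 (RAW on I0.r2 (WB@5)) EX@6 MEM@7 WB@8
I2 sub r1 <- r5,r2: IF@3 ID@6 stall=0 (-) EX@7 MEM@8 WB@9
I3 ld r5 <- r3: IF@6 ID@7 stall=0 (-) EX@8 MEM@9 WB@10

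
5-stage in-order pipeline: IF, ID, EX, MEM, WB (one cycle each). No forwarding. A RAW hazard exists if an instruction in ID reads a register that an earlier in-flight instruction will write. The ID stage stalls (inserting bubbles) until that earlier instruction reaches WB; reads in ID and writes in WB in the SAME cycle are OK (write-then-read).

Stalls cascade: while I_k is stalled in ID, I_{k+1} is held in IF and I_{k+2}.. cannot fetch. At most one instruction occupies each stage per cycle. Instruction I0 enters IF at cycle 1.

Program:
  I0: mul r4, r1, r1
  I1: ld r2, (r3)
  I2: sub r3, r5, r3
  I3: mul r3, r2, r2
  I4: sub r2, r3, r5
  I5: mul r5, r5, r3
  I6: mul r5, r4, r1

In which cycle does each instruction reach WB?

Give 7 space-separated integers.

Answer: 5 6 7 9 12 13 14

Derivation:
I0 mul r4 <- r1,r1: IF@1 ID@2 stall=0 (-) EX@3 MEM@4 WB@5
I1 ld r2 <- r3: IF@2 ID@3 stall=0 (-) EX@4 MEM@5 WB@6
I2 sub r3 <- r5,r3: IF@3 ID@4 stall=0 (-) EX@5 MEM@6 WB@7
I3 mul r3 <- r2,r2: IF@4 ID@5 stall=1 (RAW on I1.r2 (WB@6)) EX@7 MEM@8 WB@9
I4 sub r2 <- r3,r5: IF@5 ID@7 stall=2 (RAW on I3.r3 (WB@9)) EX@10 MEM@11 WB@12
I5 mul r5 <- r5,r3: IF@7 ID@10 stall=0 (-) EX@11 MEM@12 WB@13
I6 mul r5 <- r4,r1: IF@10 ID@11 stall=0 (-) EX@12 MEM@13 WB@14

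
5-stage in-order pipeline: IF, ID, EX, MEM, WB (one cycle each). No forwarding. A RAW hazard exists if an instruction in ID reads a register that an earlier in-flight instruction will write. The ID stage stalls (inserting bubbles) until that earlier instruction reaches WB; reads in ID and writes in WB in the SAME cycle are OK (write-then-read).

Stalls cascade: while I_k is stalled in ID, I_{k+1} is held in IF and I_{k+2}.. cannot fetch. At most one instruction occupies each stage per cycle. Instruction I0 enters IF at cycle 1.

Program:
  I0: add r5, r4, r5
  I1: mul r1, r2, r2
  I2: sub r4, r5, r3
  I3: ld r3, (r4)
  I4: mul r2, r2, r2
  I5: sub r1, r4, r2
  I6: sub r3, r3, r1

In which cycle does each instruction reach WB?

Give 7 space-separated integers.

Answer: 5 6 8 11 12 15 18

Derivation:
I0 add r5 <- r4,r5: IF@1 ID@2 stall=0 (-) EX@3 MEM@4 WB@5
I1 mul r1 <- r2,r2: IF@2 ID@3 stall=0 (-) EX@4 MEM@5 WB@6
I2 sub r4 <- r5,r3: IF@3 ID@4 stall=1 (RAW on I0.r5 (WB@5)) EX@6 MEM@7 WB@8
I3 ld r3 <- r4: IF@4 ID@6 stall=2 (RAW on I2.r4 (WB@8)) EX@9 MEM@10 WB@11
I4 mul r2 <- r2,r2: IF@6 ID@9 stall=0 (-) EX@10 MEM@11 WB@12
I5 sub r1 <- r4,r2: IF@9 ID@10 stall=2 (RAW on I4.r2 (WB@12)) EX@13 MEM@14 WB@15
I6 sub r3 <- r3,r1: IF@10 ID@13 stall=2 (RAW on I5.r1 (WB@15)) EX@16 MEM@17 WB@18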